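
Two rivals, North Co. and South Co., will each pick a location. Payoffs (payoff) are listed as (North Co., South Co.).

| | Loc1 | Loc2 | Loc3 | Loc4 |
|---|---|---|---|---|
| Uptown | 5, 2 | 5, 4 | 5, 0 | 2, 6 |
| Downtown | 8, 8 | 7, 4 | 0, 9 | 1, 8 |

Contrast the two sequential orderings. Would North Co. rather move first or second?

If North Co. leads: South Co.'s best replies are Uptown→Loc4, Downtown→Loc3; North Co.'s induced payoffs 2, 0; outcome (Uptown, Loc4), payoffs (2, 6).
If South Co. leads: North Co.'s best replies are Loc1→Downtown, Loc2→Downtown, Loc3→Uptown, Loc4→Uptown; South Co.'s induced payoffs 8, 4, 0, 6; outcome (Downtown, Loc1), payoffs (8, 8).
North Co. gets 2 moving first and 8 moving second, so North Co. prefers to move second.

second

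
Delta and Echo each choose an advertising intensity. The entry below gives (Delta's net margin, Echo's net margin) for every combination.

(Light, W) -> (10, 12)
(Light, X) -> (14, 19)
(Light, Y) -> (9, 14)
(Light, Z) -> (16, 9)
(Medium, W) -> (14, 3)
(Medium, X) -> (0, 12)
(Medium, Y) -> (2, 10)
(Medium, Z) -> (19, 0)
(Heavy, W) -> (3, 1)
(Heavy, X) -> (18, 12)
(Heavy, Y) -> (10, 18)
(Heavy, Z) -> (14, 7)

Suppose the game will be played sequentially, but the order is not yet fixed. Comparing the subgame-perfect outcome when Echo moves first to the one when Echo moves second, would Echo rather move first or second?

If Delta leads: Echo's best replies are Light→X, Medium→X, Heavy→Y; Delta's induced payoffs 14, 0, 10; outcome (Light, X), payoffs (14, 19).
If Echo leads: Delta's best replies are W→Medium, X→Heavy, Y→Heavy, Z→Medium; Echo's induced payoffs 3, 12, 18, 0; outcome (Heavy, Y), payoffs (10, 18).
Echo gets 18 moving first and 19 moving second, so Echo prefers to move second.

second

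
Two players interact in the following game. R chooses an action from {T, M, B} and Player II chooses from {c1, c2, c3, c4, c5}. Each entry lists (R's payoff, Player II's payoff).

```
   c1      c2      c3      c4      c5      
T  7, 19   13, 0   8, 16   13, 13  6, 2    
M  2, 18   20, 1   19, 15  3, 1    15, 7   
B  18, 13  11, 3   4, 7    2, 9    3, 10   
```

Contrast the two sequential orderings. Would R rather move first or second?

second

If R leads: Player II's best replies are T→c1, M→c1, B→c1; R's induced payoffs 7, 2, 18; outcome (B, c1), payoffs (18, 13).
If Player II leads: R's best replies are c1→B, c2→M, c3→M, c4→T, c5→M; Player II's induced payoffs 13, 1, 15, 13, 7; outcome (M, c3), payoffs (19, 15).
R gets 18 moving first and 19 moving second, so R prefers to move second.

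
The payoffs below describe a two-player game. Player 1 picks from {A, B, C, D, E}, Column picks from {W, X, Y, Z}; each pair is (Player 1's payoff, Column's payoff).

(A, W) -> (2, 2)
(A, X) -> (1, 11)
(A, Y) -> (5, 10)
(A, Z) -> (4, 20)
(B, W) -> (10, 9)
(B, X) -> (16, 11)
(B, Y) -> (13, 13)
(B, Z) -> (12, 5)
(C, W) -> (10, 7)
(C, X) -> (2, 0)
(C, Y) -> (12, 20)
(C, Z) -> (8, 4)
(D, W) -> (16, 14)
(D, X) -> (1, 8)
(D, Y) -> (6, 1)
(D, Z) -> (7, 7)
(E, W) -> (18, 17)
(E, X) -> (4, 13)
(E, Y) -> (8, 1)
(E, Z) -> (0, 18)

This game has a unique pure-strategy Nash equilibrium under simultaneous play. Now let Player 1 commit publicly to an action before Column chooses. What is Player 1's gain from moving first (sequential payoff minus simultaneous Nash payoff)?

Backward induction with Player 1 moving first.
- A: Column compares 2, 11, 10, 20 and picks Z; Player 1 would get 4.
- B: Column compares 9, 11, 13, 5 and picks Y; Player 1 would get 13.
- C: Column compares 7, 0, 20, 4 and picks Y; Player 1 would get 12.
- D: Column compares 14, 8, 1, 7 and picks W; Player 1 would get 16.
- E: Column compares 17, 13, 1, 18 and picks Z; Player 1 would get 0.
Maximizing over 4, 13, 12, 16, 0, Player 1 chooses D. Subgame-perfect outcome: (D, W) with payoffs (16, 14).
Now find the simultaneous Nash equilibrium.
Player 1's best replies: W→E; X→B; Y→B; Z→B.
Column's best replies: A→Z; B→Y; C→Y; D→W; E→Z.
The unique mutual best reply is (B, Y), giving (13, 13).
Player 1's commitment gain: 16 − 13 = 3.

3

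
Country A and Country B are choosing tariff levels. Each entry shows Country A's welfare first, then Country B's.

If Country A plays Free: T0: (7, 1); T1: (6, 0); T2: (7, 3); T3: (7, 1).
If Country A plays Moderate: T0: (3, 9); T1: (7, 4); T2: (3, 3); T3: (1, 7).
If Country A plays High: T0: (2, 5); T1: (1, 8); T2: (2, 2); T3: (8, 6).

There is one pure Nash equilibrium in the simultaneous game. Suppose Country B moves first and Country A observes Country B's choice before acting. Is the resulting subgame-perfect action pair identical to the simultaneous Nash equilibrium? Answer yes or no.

no

Solve by backward induction (Country B leads).
- T0 → Country A plays Free (best of 7, 3, 2); Country B gets 1.
- T1 → Country A plays Moderate (best of 6, 7, 1); Country B gets 4.
- T2 → Country A plays Free (best of 7, 3, 2); Country B gets 3.
- T3 → Country A plays High (best of 7, 1, 8); Country B gets 6.
Maximizing over 1, 4, 3, 6, Country B chooses T3. Subgame-perfect outcome: (High, T3) with payoffs (8, 6).
Under simultaneous play:
Country A's best replies: T0→Free; T1→Moderate; T2→Free; T3→High.
Country B's best replies: Free→T2; Moderate→T0; High→T1.
Only (Free, T2) has each player best-responding; Nash payoffs (7, 3).
Sequential outcome (High, T3) differs from the Nash profile (Free, T2).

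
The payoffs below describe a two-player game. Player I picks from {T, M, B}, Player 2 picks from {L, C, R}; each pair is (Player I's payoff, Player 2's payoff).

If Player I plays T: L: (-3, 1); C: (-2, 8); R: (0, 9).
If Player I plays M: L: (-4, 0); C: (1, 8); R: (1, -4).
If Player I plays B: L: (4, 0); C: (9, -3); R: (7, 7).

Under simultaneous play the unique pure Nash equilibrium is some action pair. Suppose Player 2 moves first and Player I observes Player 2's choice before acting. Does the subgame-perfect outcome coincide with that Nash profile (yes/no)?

Work backward from Player I's decision.
- L: Player I compares -3, -4, 4 and picks B; Player 2 would get 0.
- C: Player I compares -2, 1, 9 and picks B; Player 2 would get -3.
- R: Player I compares 0, 1, 7 and picks B; Player 2 would get 7.
Among 0, -3, 7, the best is 7 at R. Subgame-perfect outcome: (B, R) with payoffs (7, 7).
Now find the simultaneous Nash equilibrium.
Player I's best replies: L→B; C→B; R→B.
Player 2's best replies: T→R; M→C; B→R.
The unique mutual best reply is (B, R), giving (7, 7).
Sequential outcome (B, R) coincides with the Nash profile (B, R).

yes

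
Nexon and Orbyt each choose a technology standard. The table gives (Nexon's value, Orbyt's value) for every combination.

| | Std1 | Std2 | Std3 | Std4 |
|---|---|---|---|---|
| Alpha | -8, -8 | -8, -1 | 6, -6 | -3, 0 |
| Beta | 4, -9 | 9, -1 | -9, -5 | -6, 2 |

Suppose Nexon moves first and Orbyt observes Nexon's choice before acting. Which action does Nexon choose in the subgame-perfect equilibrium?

Backward induction with Nexon moving first.
- Alpha → Orbyt plays Std4 (best of -8, -1, -6, 0); Nexon gets -3.
- Beta → Orbyt plays Std4 (best of -9, -1, -5, 2); Nexon gets -6.
Maximizing over -3, -6, Nexon chooses Alpha. Subgame-perfect outcome: (Alpha, Std4) with payoffs (-3, 0).

Alpha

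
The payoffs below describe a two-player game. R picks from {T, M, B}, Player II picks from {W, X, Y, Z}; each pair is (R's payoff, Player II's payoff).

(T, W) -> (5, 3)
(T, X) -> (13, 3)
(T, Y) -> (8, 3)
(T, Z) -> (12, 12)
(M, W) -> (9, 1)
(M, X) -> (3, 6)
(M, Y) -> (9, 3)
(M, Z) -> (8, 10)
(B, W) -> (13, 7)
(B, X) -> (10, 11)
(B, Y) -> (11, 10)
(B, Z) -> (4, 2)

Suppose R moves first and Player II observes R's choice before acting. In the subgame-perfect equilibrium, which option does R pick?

Player II best-responds to each possible R move:
- T → Player II plays Z (best of 3, 3, 3, 12); R gets 12.
- M → Player II plays Z (best of 1, 6, 3, 10); R gets 8.
- B → Player II plays X (best of 7, 11, 10, 2); R gets 10.
Maximizing over 12, 8, 10, R chooses T. Subgame-perfect outcome: (T, Z) with payoffs (12, 12).

T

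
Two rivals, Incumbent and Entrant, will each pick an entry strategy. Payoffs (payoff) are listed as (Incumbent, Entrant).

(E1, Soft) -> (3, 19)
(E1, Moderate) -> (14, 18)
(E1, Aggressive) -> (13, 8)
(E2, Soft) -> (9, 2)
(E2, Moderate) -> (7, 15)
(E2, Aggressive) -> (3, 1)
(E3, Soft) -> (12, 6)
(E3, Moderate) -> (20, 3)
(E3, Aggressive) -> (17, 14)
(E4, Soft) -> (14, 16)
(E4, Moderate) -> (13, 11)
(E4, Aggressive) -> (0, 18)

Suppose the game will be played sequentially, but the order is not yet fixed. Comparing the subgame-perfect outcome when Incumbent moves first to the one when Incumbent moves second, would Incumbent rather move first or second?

first

If Incumbent leads: Entrant's best replies are E1→Soft, E2→Moderate, E3→Aggressive, E4→Aggressive; Incumbent's induced payoffs 3, 7, 17, 0; outcome (E3, Aggressive), payoffs (17, 14).
If Entrant leads: Incumbent's best replies are Soft→E4, Moderate→E3, Aggressive→E3; Entrant's induced payoffs 16, 3, 14; outcome (E4, Soft), payoffs (14, 16).
Incumbent gets 17 moving first and 14 moving second, so Incumbent prefers to move first.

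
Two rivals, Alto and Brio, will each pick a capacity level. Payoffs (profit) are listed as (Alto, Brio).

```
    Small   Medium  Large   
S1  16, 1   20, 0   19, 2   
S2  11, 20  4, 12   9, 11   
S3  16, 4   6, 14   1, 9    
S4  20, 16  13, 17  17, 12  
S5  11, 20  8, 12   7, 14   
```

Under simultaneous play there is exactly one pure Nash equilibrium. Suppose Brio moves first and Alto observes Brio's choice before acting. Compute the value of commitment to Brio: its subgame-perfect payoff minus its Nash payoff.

Backward induction with Brio moving first.
- Small: Alto compares 16, 11, 16, 20, 11 and picks S4; Brio would get 16.
- Medium: Alto compares 20, 4, 6, 13, 8 and picks S1; Brio would get 0.
- Large: Alto compares 19, 9, 1, 17, 7 and picks S1; Brio would get 2.
Among 16, 0, 2, the best is 16 at Small. Subgame-perfect outcome: (S4, Small) with payoffs (20, 16).
Now find the simultaneous Nash equilibrium.
Alto's best replies: Small→S4; Medium→S1; Large→S1.
Brio's best replies: S1→Large; S2→Small; S3→Medium; S4→Medium; S5→Small.
The unique mutual best reply is (S1, Large), giving (19, 2).
Brio's commitment gain: 16 − 2 = 14.

14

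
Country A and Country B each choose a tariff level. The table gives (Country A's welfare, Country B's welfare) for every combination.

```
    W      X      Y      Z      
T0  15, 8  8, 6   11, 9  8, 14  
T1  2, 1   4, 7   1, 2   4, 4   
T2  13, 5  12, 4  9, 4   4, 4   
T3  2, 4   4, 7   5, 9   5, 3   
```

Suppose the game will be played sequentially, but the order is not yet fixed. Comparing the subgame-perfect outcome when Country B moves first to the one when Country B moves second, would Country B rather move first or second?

If Country A leads: Country B's best replies are T0→Z, T1→X, T2→W, T3→Y; Country A's induced payoffs 8, 4, 13, 5; outcome (T2, W), payoffs (13, 5).
If Country B leads: Country A's best replies are W→T0, X→T2, Y→T0, Z→T0; Country B's induced payoffs 8, 4, 9, 14; outcome (T0, Z), payoffs (8, 14).
Country B gets 14 moving first and 5 moving second, so Country B prefers to move first.

first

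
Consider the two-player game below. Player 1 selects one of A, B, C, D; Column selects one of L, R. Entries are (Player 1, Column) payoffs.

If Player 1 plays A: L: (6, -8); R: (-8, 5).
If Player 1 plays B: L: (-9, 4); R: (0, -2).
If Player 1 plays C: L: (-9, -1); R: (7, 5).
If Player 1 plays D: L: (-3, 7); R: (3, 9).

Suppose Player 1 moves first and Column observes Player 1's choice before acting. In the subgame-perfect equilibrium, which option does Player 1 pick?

C

Solve by backward induction (Player 1 leads).
- A: BR = R, leader payoff -8.
- B: BR = L, leader payoff -9.
- C: BR = R, leader payoff 7.
- D: BR = R, leader payoff 3.
Among -8, -9, 7, 3, the best is 7 at C. Subgame-perfect outcome: (C, R) with payoffs (7, 5).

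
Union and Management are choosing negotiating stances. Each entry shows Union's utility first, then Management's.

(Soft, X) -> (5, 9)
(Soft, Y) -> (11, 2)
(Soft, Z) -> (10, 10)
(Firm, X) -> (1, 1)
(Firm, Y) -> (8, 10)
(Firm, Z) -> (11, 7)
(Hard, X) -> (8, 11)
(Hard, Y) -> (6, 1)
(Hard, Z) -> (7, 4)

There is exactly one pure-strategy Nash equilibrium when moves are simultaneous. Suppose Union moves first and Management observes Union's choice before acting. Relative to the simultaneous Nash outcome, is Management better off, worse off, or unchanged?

Solve by backward induction (Union leads).
- Soft: BR = Z, leader payoff 10.
- Firm: BR = Y, leader payoff 8.
- Hard: BR = X, leader payoff 8.
Among 10, 8, 8, the best is 10 at Soft. Subgame-perfect outcome: (Soft, Z) with payoffs (10, 10).
Now find the simultaneous Nash equilibrium.
Union's best replies: X→Hard; Y→Soft; Z→Firm.
Management's best replies: Soft→Z; Firm→Y; Hard→X.
Only (Hard, X) has each player best-responding; Nash payoffs (8, 11).
Management earns 10 sequentially versus 11 at the Nash outcome: worse off.

worse off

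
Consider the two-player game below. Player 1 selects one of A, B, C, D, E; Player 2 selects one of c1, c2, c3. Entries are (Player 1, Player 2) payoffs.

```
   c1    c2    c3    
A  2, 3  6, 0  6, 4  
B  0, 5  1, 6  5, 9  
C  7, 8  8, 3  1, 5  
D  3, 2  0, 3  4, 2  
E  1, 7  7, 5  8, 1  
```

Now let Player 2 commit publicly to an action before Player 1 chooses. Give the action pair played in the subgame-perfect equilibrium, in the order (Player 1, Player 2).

(C, c1)

Solve by backward induction (Player 2 leads).
- c1: BR = C, leader payoff 8.
- c2: BR = C, leader payoff 3.
- c3: BR = E, leader payoff 1.
Among 8, 3, 1, the best is 8 at c1. Subgame-perfect outcome: (C, c1) with payoffs (7, 8).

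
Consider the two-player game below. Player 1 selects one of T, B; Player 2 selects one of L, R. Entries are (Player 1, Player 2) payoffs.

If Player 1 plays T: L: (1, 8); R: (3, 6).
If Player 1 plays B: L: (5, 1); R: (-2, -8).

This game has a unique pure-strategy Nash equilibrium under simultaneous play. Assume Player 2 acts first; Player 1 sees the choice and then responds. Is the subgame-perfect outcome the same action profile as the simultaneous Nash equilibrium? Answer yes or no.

Work backward from Player 1's decision.
- L → Player 1 plays B (best of 1, 5); Player 2 gets 1.
- R → Player 1 plays T (best of 3, -2); Player 2 gets 6.
Maximizing over 1, 6, Player 2 chooses R. Subgame-perfect outcome: (T, R) with payoffs (3, 6).
Now find the simultaneous Nash equilibrium.
Player 1's best replies: L→B; R→T.
Player 2's best replies: T→L; B→L.
The unique mutual best reply is (B, L), giving (5, 1).
Sequential outcome (T, R) differs from the Nash profile (B, L).

no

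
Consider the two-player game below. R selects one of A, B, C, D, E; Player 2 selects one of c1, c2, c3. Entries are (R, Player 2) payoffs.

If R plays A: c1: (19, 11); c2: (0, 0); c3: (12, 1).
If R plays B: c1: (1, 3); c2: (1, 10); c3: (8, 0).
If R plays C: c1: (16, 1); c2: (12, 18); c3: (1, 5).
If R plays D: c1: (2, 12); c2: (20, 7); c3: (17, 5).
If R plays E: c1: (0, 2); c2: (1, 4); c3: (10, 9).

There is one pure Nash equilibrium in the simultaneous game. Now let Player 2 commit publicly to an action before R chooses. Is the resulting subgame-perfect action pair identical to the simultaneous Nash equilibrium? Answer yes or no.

yes

R best-responds to each possible Player 2 move:
- c1 → R plays A (best of 19, 1, 16, 2, 0); Player 2 gets 11.
- c2 → R plays D (best of 0, 1, 12, 20, 1); Player 2 gets 7.
- c3 → R plays D (best of 12, 8, 1, 17, 10); Player 2 gets 5.
Player 2's induced payoffs are 11, 7, 5, so Player 2 commits to c1. Subgame-perfect outcome: (A, c1) with payoffs (19, 11).
Under simultaneous play:
R's best replies: c1→A; c2→D; c3→D.
Player 2's best replies: A→c1; B→c2; C→c2; D→c1; E→c3.
The unique mutual best reply is (A, c1), giving (19, 11).
Sequential outcome (A, c1) coincides with the Nash profile (A, c1).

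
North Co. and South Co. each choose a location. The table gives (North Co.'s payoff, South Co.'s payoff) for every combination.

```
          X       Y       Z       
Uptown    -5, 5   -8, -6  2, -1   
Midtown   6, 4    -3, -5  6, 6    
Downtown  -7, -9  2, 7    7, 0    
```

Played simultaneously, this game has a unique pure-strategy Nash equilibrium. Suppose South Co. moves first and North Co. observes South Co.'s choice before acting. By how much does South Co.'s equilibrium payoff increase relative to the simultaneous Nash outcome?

0

Solve by backward induction (South Co. leads).
- X: BR = Midtown, leader payoff 4.
- Y: BR = Downtown, leader payoff 7.
- Z: BR = Downtown, leader payoff 0.
Maximizing over 4, 7, 0, South Co. chooses Y. Subgame-perfect outcome: (Downtown, Y) with payoffs (2, 7).
Now find the simultaneous Nash equilibrium.
North Co.'s best replies: X→Midtown; Y→Downtown; Z→Downtown.
South Co.'s best replies: Uptown→X; Midtown→Z; Downtown→Y.
Only (Downtown, Y) has each player best-responding; Nash payoffs (2, 7).
South Co.'s commitment gain: 7 − 7 = 0.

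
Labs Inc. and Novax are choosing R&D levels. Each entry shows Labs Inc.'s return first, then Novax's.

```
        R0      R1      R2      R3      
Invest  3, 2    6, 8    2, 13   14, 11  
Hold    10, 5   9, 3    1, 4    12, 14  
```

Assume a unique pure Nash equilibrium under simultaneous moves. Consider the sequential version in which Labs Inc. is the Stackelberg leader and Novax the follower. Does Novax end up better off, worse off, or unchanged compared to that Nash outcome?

better off

Novax best-responds to each possible Labs Inc. move:
- Invest: BR = R2, leader payoff 2.
- Hold: BR = R3, leader payoff 12.
Labs Inc.'s induced payoffs are 2, 12, so Labs Inc. commits to Hold. Subgame-perfect outcome: (Hold, R3) with payoffs (12, 14).
Now find the simultaneous Nash equilibrium.
Labs Inc.'s best replies: R0→Hold; R1→Hold; R2→Invest; R3→Invest.
Novax's best replies: Invest→R2; Hold→R3.
The unique mutual best reply is (Invest, R2), giving (2, 13).
Novax earns 14 sequentially versus 13 at the Nash outcome: better off.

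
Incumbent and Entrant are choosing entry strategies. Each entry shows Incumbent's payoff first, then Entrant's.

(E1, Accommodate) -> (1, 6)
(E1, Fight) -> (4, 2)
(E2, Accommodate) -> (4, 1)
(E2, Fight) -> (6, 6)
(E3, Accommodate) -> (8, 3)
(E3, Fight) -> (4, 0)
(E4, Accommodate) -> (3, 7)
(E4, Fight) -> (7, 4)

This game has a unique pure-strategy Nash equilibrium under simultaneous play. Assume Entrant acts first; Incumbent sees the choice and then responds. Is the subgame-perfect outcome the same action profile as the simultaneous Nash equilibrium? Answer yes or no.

Work backward from Incumbent's decision.
- Accommodate: Incumbent compares 1, 4, 8, 3 and picks E3; Entrant would get 3.
- Fight: Incumbent compares 4, 6, 4, 7 and picks E4; Entrant would get 4.
Among 3, 4, the best is 4 at Fight. Subgame-perfect outcome: (E4, Fight) with payoffs (7, 4).
Under simultaneous play:
Incumbent's best replies: Accommodate→E3; Fight→E4.
Entrant's best replies: E1→Accommodate; E2→Fight; E3→Accommodate; E4→Accommodate.
The unique mutual best reply is (E3, Accommodate), giving (8, 3).
Sequential outcome (E4, Fight) differs from the Nash profile (E3, Accommodate).

no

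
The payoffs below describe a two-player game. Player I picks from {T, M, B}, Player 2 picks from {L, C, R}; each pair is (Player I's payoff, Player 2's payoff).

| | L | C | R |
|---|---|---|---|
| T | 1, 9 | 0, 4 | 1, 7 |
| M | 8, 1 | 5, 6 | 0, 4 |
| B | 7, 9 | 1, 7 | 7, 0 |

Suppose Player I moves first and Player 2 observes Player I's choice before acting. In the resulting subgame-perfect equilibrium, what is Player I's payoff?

7

Solve by backward induction (Player I leads).
- T → Player 2 plays L (best of 9, 4, 7); Player I gets 1.
- M → Player 2 plays C (best of 1, 6, 4); Player I gets 5.
- B → Player 2 plays L (best of 9, 7, 0); Player I gets 7.
Player I's induced payoffs are 1, 5, 7, so Player I commits to B. Subgame-perfect outcome: (B, L) with payoffs (7, 9).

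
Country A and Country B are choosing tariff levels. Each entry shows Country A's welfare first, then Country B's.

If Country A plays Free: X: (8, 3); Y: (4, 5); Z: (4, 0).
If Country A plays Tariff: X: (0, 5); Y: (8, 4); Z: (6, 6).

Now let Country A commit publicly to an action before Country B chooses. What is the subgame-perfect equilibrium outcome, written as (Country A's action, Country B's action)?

Work backward from Country B's decision.
- Free: Country B compares 3, 5, 0 and picks Y; Country A would get 4.
- Tariff: Country B compares 5, 4, 6 and picks Z; Country A would get 6.
Maximizing over 4, 6, Country A chooses Tariff. Subgame-perfect outcome: (Tariff, Z) with payoffs (6, 6).

(Tariff, Z)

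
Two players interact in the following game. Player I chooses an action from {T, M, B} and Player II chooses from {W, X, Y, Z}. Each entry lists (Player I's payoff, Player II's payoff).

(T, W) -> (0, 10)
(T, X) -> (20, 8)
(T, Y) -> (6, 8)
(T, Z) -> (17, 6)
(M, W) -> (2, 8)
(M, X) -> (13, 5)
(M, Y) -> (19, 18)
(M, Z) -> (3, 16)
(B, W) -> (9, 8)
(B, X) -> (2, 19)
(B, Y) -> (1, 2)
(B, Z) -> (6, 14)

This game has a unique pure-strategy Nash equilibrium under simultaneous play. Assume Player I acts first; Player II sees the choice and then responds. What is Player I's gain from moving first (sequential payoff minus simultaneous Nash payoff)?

Work backward from Player II's decision.
- T → Player II plays W (best of 10, 8, 8, 6); Player I gets 0.
- M → Player II plays Y (best of 8, 5, 18, 16); Player I gets 19.
- B → Player II plays X (best of 8, 19, 2, 14); Player I gets 2.
Maximizing over 0, 19, 2, Player I chooses M. Subgame-perfect outcome: (M, Y) with payoffs (19, 18).
Under simultaneous play:
Player I's best replies: W→B; X→T; Y→M; Z→T.
Player II's best replies: T→W; M→Y; B→X.
The unique mutual best reply is (M, Y), giving (19, 18).
Player I's commitment gain: 19 − 19 = 0.

0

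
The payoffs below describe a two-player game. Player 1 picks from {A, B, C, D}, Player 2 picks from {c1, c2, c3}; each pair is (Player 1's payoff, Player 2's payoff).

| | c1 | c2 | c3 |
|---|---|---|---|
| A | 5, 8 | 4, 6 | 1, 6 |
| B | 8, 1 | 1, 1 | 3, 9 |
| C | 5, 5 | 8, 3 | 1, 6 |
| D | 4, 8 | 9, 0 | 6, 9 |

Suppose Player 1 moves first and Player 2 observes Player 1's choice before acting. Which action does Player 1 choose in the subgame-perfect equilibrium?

Work backward from Player 2's decision.
- A: Player 2 compares 8, 6, 6 and picks c1; Player 1 would get 5.
- B: Player 2 compares 1, 1, 9 and picks c3; Player 1 would get 3.
- C: Player 2 compares 5, 3, 6 and picks c3; Player 1 would get 1.
- D: Player 2 compares 8, 0, 9 and picks c3; Player 1 would get 6.
Maximizing over 5, 3, 1, 6, Player 1 chooses D. Subgame-perfect outcome: (D, c3) with payoffs (6, 9).

D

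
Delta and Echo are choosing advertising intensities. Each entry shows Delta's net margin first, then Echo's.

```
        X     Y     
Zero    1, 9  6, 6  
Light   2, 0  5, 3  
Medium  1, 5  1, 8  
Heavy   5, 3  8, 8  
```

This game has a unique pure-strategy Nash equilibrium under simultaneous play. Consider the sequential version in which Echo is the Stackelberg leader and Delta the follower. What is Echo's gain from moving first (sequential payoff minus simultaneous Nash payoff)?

0

Solve by backward induction (Echo leads).
- X → Delta plays Heavy (best of 1, 2, 1, 5); Echo gets 3.
- Y → Delta plays Heavy (best of 6, 5, 1, 8); Echo gets 8.
Maximizing over 3, 8, Echo chooses Y. Subgame-perfect outcome: (Heavy, Y) with payoffs (8, 8).
Now find the simultaneous Nash equilibrium.
Delta's best replies: X→Heavy; Y→Heavy.
Echo's best replies: Zero→X; Light→Y; Medium→Y; Heavy→Y.
The unique mutual best reply is (Heavy, Y), giving (8, 8).
Echo's commitment gain: 8 − 8 = 0.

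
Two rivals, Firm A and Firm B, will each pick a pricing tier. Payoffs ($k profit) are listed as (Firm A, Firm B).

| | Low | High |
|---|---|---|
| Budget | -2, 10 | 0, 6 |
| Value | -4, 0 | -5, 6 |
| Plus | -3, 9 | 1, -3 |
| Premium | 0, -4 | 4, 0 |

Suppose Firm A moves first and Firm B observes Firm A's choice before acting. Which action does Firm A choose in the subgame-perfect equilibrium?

Premium

Solve by backward induction (Firm A leads).
- Budget: Firm B compares 10, 6 and picks Low; Firm A would get -2.
- Value: Firm B compares 0, 6 and picks High; Firm A would get -5.
- Plus: Firm B compares 9, -3 and picks Low; Firm A would get -3.
- Premium: Firm B compares -4, 0 and picks High; Firm A would get 4.
Firm A's induced payoffs are -2, -5, -3, 4, so Firm A commits to Premium. Subgame-perfect outcome: (Premium, High) with payoffs (4, 0).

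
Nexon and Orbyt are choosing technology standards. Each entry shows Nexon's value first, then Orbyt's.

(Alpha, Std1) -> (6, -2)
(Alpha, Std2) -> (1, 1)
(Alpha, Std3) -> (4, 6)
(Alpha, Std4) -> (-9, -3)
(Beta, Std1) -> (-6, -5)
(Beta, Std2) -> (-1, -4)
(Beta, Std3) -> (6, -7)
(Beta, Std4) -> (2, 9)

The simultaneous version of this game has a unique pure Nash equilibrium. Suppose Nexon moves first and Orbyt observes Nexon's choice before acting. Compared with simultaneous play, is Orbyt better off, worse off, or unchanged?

Orbyt best-responds to each possible Nexon move:
- Alpha: Orbyt compares -2, 1, 6, -3 and picks Std3; Nexon would get 4.
- Beta: Orbyt compares -5, -4, -7, 9 and picks Std4; Nexon would get 2.
Maximizing over 4, 2, Nexon chooses Alpha. Subgame-perfect outcome: (Alpha, Std3) with payoffs (4, 6).
For the simultaneous game, intersect best replies.
Nexon's best replies: Std1→Alpha; Std2→Alpha; Std3→Beta; Std4→Beta.
Orbyt's best replies: Alpha→Std3; Beta→Std4.
Only (Beta, Std4) has each player best-responding; Nash payoffs (2, 9).
Orbyt earns 6 sequentially versus 9 at the Nash outcome: worse off.

worse off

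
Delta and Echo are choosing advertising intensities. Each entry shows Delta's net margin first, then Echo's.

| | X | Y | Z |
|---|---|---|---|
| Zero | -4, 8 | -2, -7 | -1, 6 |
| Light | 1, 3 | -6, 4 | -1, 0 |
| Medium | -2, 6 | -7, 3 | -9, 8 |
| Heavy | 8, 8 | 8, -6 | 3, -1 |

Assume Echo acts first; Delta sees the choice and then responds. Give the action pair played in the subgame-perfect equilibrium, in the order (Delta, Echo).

(Heavy, X)

Delta best-responds to each possible Echo move:
- X: BR = Heavy, leader payoff 8.
- Y: BR = Heavy, leader payoff -6.
- Z: BR = Heavy, leader payoff -1.
Maximizing over 8, -6, -1, Echo chooses X. Subgame-perfect outcome: (Heavy, X) with payoffs (8, 8).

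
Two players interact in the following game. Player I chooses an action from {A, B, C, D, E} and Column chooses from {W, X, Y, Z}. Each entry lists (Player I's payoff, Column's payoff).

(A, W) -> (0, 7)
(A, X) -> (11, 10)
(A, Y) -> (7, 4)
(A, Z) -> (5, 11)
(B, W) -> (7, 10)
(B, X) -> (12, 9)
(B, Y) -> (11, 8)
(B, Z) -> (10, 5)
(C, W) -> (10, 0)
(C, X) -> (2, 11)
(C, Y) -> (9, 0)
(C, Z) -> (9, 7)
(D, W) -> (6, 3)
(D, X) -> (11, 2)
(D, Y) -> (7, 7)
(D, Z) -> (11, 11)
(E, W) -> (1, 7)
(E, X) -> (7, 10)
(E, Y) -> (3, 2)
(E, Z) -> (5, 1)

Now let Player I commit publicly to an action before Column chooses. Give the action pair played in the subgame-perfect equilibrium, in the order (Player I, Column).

Solve by backward induction (Player I leads).
- A: BR = Z, leader payoff 5.
- B: BR = W, leader payoff 7.
- C: BR = X, leader payoff 2.
- D: BR = Z, leader payoff 11.
- E: BR = X, leader payoff 7.
Maximizing over 5, 7, 2, 11, 7, Player I chooses D. Subgame-perfect outcome: (D, Z) with payoffs (11, 11).

(D, Z)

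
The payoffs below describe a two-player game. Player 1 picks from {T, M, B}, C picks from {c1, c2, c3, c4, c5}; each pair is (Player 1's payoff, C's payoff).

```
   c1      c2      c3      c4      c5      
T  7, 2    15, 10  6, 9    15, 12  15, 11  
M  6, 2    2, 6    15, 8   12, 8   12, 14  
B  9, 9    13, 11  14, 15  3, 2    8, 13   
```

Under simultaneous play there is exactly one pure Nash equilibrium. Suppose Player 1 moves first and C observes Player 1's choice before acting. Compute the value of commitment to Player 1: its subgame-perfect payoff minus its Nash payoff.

Work backward from C's decision.
- T → C plays c4 (best of 2, 10, 9, 12, 11); Player 1 gets 15.
- M → C plays c5 (best of 2, 6, 8, 8, 14); Player 1 gets 12.
- B → C plays c3 (best of 9, 11, 15, 2, 13); Player 1 gets 14.
Maximizing over 15, 12, 14, Player 1 chooses T. Subgame-perfect outcome: (T, c4) with payoffs (15, 12).
Under simultaneous play:
Player 1's best replies: c1→B; c2→T; c3→M; c4→T; c5→T.
C's best replies: T→c4; M→c5; B→c3.
Only (T, c4) has each player best-responding; Nash payoffs (15, 12).
Player 1's commitment gain: 15 − 15 = 0.

0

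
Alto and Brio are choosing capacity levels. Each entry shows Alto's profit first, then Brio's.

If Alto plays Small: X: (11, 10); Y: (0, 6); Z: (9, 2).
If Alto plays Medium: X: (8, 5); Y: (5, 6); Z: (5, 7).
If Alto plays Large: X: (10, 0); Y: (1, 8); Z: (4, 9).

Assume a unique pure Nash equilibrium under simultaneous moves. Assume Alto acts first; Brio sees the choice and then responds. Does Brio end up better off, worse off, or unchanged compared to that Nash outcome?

Solve by backward induction (Alto leads).
- Small: Brio compares 10, 6, 2 and picks X; Alto would get 11.
- Medium: Brio compares 5, 6, 7 and picks Z; Alto would get 5.
- Large: Brio compares 0, 8, 9 and picks Z; Alto would get 4.
Among 11, 5, 4, the best is 11 at Small. Subgame-perfect outcome: (Small, X) with payoffs (11, 10).
For the simultaneous game, intersect best replies.
Alto's best replies: X→Small; Y→Medium; Z→Small.
Brio's best replies: Small→X; Medium→Z; Large→Z.
Only (Small, X) has each player best-responding; Nash payoffs (11, 10).
Brio earns 10 sequentially versus 10 at the Nash outcome: unchanged.

unchanged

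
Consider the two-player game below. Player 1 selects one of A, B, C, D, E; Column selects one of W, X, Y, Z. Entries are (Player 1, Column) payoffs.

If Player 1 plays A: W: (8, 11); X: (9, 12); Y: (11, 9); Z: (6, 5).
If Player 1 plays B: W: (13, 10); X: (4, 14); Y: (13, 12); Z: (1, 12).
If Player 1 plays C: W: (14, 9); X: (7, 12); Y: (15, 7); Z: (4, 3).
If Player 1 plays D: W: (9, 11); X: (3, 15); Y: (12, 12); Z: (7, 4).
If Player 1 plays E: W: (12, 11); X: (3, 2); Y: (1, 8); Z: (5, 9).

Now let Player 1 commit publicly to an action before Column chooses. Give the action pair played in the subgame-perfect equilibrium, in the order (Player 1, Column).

(E, W)

Column best-responds to each possible Player 1 move:
- A: BR = X, leader payoff 9.
- B: BR = X, leader payoff 4.
- C: BR = X, leader payoff 7.
- D: BR = X, leader payoff 3.
- E: BR = W, leader payoff 12.
Among 9, 4, 7, 3, 12, the best is 12 at E. Subgame-perfect outcome: (E, W) with payoffs (12, 11).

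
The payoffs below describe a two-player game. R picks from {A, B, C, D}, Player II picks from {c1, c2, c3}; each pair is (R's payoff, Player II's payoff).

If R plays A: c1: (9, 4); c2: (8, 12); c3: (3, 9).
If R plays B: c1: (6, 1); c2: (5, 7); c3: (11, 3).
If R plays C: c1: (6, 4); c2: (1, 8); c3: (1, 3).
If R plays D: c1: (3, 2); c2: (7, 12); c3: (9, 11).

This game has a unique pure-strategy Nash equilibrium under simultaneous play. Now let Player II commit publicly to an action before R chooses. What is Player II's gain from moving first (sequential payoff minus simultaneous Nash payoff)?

Solve by backward induction (Player II leads).
- c1: R compares 9, 6, 6, 3 and picks A; Player II would get 4.
- c2: R compares 8, 5, 1, 7 and picks A; Player II would get 12.
- c3: R compares 3, 11, 1, 9 and picks B; Player II would get 3.
Maximizing over 4, 12, 3, Player II chooses c2. Subgame-perfect outcome: (A, c2) with payoffs (8, 12).
For the simultaneous game, intersect best replies.
R's best replies: c1→A; c2→A; c3→B.
Player II's best replies: A→c2; B→c2; C→c2; D→c2.
Only (A, c2) has each player best-responding; Nash payoffs (8, 12).
Player II's commitment gain: 12 − 12 = 0.

0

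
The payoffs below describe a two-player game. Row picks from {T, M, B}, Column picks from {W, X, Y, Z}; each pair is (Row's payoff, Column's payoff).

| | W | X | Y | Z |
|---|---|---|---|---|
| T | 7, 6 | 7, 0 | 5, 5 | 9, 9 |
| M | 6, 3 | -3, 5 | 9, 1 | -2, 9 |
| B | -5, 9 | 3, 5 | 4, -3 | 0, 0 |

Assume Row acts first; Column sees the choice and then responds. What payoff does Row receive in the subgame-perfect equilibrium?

9

Backward induction with Row moving first.
- T: BR = Z, leader payoff 9.
- M: BR = Z, leader payoff -2.
- B: BR = W, leader payoff -5.
Maximizing over 9, -2, -5, Row chooses T. Subgame-perfect outcome: (T, Z) with payoffs (9, 9).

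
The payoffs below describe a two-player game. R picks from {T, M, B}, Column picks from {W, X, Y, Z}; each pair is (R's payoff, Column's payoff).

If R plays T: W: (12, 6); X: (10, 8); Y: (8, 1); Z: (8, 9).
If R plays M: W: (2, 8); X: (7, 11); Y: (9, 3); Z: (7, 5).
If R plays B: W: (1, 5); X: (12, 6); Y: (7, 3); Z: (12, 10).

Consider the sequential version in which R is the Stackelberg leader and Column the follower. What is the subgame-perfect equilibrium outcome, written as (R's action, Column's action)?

Solve by backward induction (R leads).
- T → Column plays Z (best of 6, 8, 1, 9); R gets 8.
- M → Column plays X (best of 8, 11, 3, 5); R gets 7.
- B → Column plays Z (best of 5, 6, 3, 10); R gets 12.
Among 8, 7, 12, the best is 12 at B. Subgame-perfect outcome: (B, Z) with payoffs (12, 10).

(B, Z)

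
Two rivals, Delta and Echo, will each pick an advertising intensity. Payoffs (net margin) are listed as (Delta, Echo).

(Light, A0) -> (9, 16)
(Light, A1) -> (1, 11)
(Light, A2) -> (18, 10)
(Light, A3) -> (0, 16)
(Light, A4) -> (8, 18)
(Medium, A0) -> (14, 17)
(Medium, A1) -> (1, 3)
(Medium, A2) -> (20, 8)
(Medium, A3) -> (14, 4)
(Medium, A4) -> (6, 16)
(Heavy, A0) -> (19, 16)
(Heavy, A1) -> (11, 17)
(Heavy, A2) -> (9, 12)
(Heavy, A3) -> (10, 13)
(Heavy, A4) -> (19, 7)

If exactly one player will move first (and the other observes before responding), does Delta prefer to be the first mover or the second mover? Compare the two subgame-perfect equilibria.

If Delta leads: Echo's best replies are Light→A4, Medium→A0, Heavy→A1; Delta's induced payoffs 8, 14, 11; outcome (Medium, A0), payoffs (14, 17).
If Echo leads: Delta's best replies are A0→Heavy, A1→Heavy, A2→Medium, A3→Medium, A4→Heavy; Echo's induced payoffs 16, 17, 8, 4, 7; outcome (Heavy, A1), payoffs (11, 17).
Delta gets 14 moving first and 11 moving second, so Delta prefers to move first.

first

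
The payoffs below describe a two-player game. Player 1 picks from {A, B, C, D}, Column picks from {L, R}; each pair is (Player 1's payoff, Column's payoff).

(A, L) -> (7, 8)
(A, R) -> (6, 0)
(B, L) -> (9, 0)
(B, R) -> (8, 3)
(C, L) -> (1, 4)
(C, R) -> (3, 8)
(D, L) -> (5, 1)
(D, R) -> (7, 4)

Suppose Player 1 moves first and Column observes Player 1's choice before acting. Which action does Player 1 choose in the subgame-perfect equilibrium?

Backward induction with Player 1 moving first.
- A: BR = L, leader payoff 7.
- B: BR = R, leader payoff 8.
- C: BR = R, leader payoff 3.
- D: BR = R, leader payoff 7.
Among 7, 8, 3, 7, the best is 8 at B. Subgame-perfect outcome: (B, R) with payoffs (8, 3).

B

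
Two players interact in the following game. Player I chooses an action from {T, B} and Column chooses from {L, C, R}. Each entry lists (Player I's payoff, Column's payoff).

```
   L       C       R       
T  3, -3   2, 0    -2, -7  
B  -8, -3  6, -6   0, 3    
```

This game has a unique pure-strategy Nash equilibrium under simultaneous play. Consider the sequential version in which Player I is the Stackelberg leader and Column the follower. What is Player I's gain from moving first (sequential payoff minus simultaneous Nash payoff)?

2

Column best-responds to each possible Player I move:
- T: Column compares -3, 0, -7 and picks C; Player I would get 2.
- B: Column compares -3, -6, 3 and picks R; Player I would get 0.
Among 2, 0, the best is 2 at T. Subgame-perfect outcome: (T, C) with payoffs (2, 0).
For the simultaneous game, intersect best replies.
Player I's best replies: L→T; C→B; R→B.
Column's best replies: T→C; B→R.
Only (B, R) has each player best-responding; Nash payoffs (0, 3).
Player I's commitment gain: 2 − 0 = 2.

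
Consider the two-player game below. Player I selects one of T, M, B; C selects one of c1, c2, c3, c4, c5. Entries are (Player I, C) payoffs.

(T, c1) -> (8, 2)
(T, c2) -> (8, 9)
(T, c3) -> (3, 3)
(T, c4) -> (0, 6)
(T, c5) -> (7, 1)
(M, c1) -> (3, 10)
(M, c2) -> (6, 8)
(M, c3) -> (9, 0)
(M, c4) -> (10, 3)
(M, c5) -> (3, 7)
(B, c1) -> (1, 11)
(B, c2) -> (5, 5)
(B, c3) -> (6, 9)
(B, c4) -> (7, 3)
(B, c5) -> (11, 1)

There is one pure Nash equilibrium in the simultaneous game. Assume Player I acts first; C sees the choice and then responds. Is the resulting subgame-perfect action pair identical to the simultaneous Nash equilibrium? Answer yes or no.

yes

Solve by backward induction (Player I leads).
- T → C plays c2 (best of 2, 9, 3, 6, 1); Player I gets 8.
- M → C plays c1 (best of 10, 8, 0, 3, 7); Player I gets 3.
- B → C plays c1 (best of 11, 5, 9, 3, 1); Player I gets 1.
Player I's induced payoffs are 8, 3, 1, so Player I commits to T. Subgame-perfect outcome: (T, c2) with payoffs (8, 9).
For the simultaneous game, intersect best replies.
Player I's best replies: c1→T; c2→T; c3→M; c4→M; c5→B.
C's best replies: T→c2; M→c1; B→c1.
The unique mutual best reply is (T, c2), giving (8, 9).
Sequential outcome (T, c2) coincides with the Nash profile (T, c2).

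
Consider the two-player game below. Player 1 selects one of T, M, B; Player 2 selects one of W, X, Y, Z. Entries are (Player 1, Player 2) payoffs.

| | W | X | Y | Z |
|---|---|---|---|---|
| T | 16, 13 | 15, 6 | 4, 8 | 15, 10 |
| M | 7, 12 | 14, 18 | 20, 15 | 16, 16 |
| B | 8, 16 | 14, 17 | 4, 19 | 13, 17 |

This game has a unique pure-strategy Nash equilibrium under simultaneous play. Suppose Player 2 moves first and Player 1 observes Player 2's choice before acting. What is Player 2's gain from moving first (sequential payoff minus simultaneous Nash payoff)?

Player 1 best-responds to each possible Player 2 move:
- W → Player 1 plays T (best of 16, 7, 8); Player 2 gets 13.
- X → Player 1 plays T (best of 15, 14, 14); Player 2 gets 6.
- Y → Player 1 plays M (best of 4, 20, 4); Player 2 gets 15.
- Z → Player 1 plays M (best of 15, 16, 13); Player 2 gets 16.
Player 2's induced payoffs are 13, 6, 15, 16, so Player 2 commits to Z. Subgame-perfect outcome: (M, Z) with payoffs (16, 16).
Under simultaneous play:
Player 1's best replies: W→T; X→T; Y→M; Z→M.
Player 2's best replies: T→W; M→X; B→Y.
Only (T, W) has each player best-responding; Nash payoffs (16, 13).
Player 2's commitment gain: 16 − 13 = 3.

3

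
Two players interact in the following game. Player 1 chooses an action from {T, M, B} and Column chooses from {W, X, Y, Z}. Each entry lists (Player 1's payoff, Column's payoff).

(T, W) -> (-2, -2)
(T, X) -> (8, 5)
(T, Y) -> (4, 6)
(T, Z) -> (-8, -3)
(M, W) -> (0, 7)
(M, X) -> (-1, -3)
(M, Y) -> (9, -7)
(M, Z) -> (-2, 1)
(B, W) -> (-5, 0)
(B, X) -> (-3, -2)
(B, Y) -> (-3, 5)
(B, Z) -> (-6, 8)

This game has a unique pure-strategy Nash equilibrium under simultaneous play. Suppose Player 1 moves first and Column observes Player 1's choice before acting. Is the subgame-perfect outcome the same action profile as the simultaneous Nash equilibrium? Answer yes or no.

Backward induction with Player 1 moving first.
- T: Column compares -2, 5, 6, -3 and picks Y; Player 1 would get 4.
- M: Column compares 7, -3, -7, 1 and picks W; Player 1 would get 0.
- B: Column compares 0, -2, 5, 8 and picks Z; Player 1 would get -6.
Among 4, 0, -6, the best is 4 at T. Subgame-perfect outcome: (T, Y) with payoffs (4, 6).
Under simultaneous play:
Player 1's best replies: W→M; X→T; Y→M; Z→M.
Column's best replies: T→Y; M→W; B→Z.
Only (M, W) has each player best-responding; Nash payoffs (0, 7).
Sequential outcome (T, Y) differs from the Nash profile (M, W).

no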